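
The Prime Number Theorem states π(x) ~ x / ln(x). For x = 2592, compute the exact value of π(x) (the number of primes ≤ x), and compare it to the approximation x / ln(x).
π(2592) = 377;  x/ln(x) ≈ 329.76;  relative error ≈ 12.53%.

Directly count primes up to 2592: π(2592) = 377. The PNT approximation gives 2592/ln(2592) ≈ 2592/7.86019 ≈ 329.76. Relative error (π(x) − x/ln(x)) / π(x) ≈ 12.53%; the approximation is known to undercount slightly (Li(x) is a better estimate).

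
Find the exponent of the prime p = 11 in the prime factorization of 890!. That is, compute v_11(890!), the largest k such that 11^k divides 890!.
v_11(890!) = 87

Legendre's formula: v_p(n!) = Σ_{k ≥ 1} ⌊n / p^k⌋. For p = 11, n = 890, the terms are:
  ⌊890/11^1⌋ = ⌊890/11⌋ = 80
  ⌊890/11^2⌋ = ⌊890/121⌋ = 7
(the next term ⌊890/11^3⌋ = 0, terminating the sum). Summing: v_11(890!) = 80 + 7 = 87.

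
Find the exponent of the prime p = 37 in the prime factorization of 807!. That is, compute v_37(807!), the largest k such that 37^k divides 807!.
v_37(807!) = 21

Legendre's formula: v_p(n!) = Σ_{k ≥ 1} ⌊n / p^k⌋. For p = 37, n = 807, the terms are:
  ⌊807/37^1⌋ = ⌊807/37⌋ = 21
(the next term ⌊807/37^2⌋ = 0, terminating the sum). Summing: v_37(807!) = 21 = 21.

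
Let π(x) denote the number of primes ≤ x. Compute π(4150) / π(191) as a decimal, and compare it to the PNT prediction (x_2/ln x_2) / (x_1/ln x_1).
π(4150)/π(191) = 570/43 ≈ 13.2558;  PNT prediction ≈ 13.6985.

π(191) = 43 and π(4150) = 570, so π(4150)/π(191) ≈ 13.2558. The PNT-predicted ratio is (4150/ln(4150)) / (191/ln(191)) ≈ 13.6985. The two agree to within a few percent, as expected.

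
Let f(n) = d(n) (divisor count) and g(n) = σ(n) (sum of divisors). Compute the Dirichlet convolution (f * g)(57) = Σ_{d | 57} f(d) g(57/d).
(d * σ)(57) = 132

Divisors of 57: [1, 3, 19, 57]. For each d | 57:
  d = 1: d(1) · σ(57/1) = 1 · 80 = 80
  d = 3: d(3) · σ(57/3) = 2 · 20 = 40
  d = 19: d(19) · σ(57/19) = 2 · 4 = 8
  d = 57: d(57) · σ(57/57) = 4 · 1 = 4
Summing: (d * σ)(57) = 80 + 40 + 8 + 4 = 132.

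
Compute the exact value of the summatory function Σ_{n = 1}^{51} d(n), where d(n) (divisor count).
Σ_{n ≤ 51} d(n) = 211

Compute d(n) for each 1 ≤ n ≤ 51: d(1) = 1, d(2) = 2, d(3) = 2, d(4) = 3, d(5) = 2, d(6) = 4, d(7) = 2, d(8) = 4, d(9) = 3, d(10) = 4, d(11) = 2, d(12) = 6, d(13) = 2, d(14) = 4, d(15) = 4, d(16) = 5, d(17) = 2, d(18) = 6, d(19) = 2, d(20) = 6, d(21) = 4, d(22) = 4, d(23) = 2, d(24) = 8, d(25) = 3, d(26) = 4, d(27) = 4, d(28) = 6, d(29) = 2, d(30) = 8, d(31) = 2, d(32) = 6, d(33) = 4, d(34) = 4, d(35) = 4, d(36) = 9, d(37) = 2, d(38) = 4, d(39) = 4, d(40) = 8, d(41) = 2, d(42) = 8, d(43) = 2, d(44) = 6, d(45) = 6, d(46) = 4, d(47) = 2, d(48) = 10, d(49) = 3, d(50) = 6, d(51) = 4. Summing all 51 values: 211. (Dirichlet's divisor formula: Σ_{n ≤ x} d(n) = x ln(x) + (2γ − 1) x + O(√x). For x = 51, the asymptotic estimate is ≈ 208.40.)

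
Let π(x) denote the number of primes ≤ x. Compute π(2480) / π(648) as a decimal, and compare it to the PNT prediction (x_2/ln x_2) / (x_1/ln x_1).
π(2480)/π(648) = 367/118 ≈ 3.1102;  PNT prediction ≈ 3.1700.

π(648) = 118 and π(2480) = 367, so π(2480)/π(648) ≈ 3.1102. The PNT-predicted ratio is (2480/ln(2480)) / (648/ln(648)) ≈ 3.1700. The two agree to within a few percent, as expected.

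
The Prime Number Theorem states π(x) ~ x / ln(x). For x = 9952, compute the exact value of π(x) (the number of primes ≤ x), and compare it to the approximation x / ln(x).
π(9952) = 1227;  x/ln(x) ≈ 1081.09;  relative error ≈ 11.89%.

Directly count primes up to 9952: π(9952) = 1227. The PNT approximation gives 9952/ln(9952) ≈ 9952/9.20553 ≈ 1081.09. Relative error (π(x) − x/ln(x)) / π(x) ≈ 11.89%; the approximation is known to undercount slightly (Li(x) is a better estimate).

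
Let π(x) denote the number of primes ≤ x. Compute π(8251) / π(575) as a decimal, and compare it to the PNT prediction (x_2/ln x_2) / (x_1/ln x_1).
π(8251)/π(575) = 1035/105 ≈ 9.8571;  PNT prediction ≈ 10.1111.

π(575) = 105 and π(8251) = 1035, so π(8251)/π(575) ≈ 9.8571. The PNT-predicted ratio is (8251/ln(8251)) / (575/ln(575)) ≈ 10.1111. The two agree to within a few percent, as expected.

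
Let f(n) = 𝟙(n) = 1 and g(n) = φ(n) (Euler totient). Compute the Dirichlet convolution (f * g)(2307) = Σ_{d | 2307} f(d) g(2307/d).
(𝟙 * φ)(2307) = 2307

Divisors of 2307: [1, 3, 769, 2307]. For each d | 2307:
  d = 1: 𝟙(1) · φ(2307/1) = 1 · 1536 = 1536
  d = 3: 𝟙(3) · φ(2307/3) = 1 · 768 = 768
  d = 769: 𝟙(769) · φ(2307/769) = 1 · 2 = 2
  d = 2307: 𝟙(2307) · φ(2307/2307) = 1 · 1 = 1
Summing: (𝟙 * φ)(2307) = 1536 + 768 + 2 + 1 = 2307.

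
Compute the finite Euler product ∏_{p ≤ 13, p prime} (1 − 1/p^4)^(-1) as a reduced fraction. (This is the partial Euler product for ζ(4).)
∏ = 11033033011/10194124800

The primes p ≤ 13 are [2, 3, 5, 7, 11, 13]. For each prime, (1 − 1/p^4)^(-1) = p^4 / (p^4 − 1). The product is (1 − 1/2^4)^(-1), (1 − 1/3^4)^(-1), (1 − 1/5^4)^(-1), (1 − 1/7^4)^(-1), (1 − 1/11^4)^(-1), (1 − 1/13^4)^(-1) = ∏ p^4 / (p^4 − 1) = 11033033011/10194124800.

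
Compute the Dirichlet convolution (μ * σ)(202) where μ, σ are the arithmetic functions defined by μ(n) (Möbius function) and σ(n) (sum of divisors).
(μ * σ)(202) = 202

Divisors of 202: [1, 2, 101, 202]. For each d | 202:
  d = 1: μ(1) · σ(202/1) = 1 · 306 = 306
  d = 2: μ(2) · σ(202/2) = -1 · 102 = -102
  d = 101: μ(101) · σ(202/101) = -1 · 3 = -3
  d = 202: μ(202) · σ(202/202) = 1 · 1 = 1
Summing: (μ * σ)(202) = 306 + -102 + -3 + 1 = 202.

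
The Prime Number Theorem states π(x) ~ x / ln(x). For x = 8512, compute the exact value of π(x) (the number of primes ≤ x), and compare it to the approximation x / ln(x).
π(8512) = 1060;  x/ln(x) ≈ 940.63;  relative error ≈ 11.26%.

Directly count primes up to 8512: π(8512) = 1060. The PNT approximation gives 8512/ln(8512) ≈ 8512/9.04923 ≈ 940.63. Relative error (π(x) − x/ln(x)) / π(x) ≈ 11.26%; the approximation is known to undercount slightly (Li(x) is a better estimate).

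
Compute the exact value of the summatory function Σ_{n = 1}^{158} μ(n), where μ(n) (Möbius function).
Σ_{n ≤ 158} μ(n) = -1

Compute μ(n) for each 1 ≤ n ≤ 158: μ(1) = 1, μ(2) = -1, μ(3) = -1, μ(4) = 0, μ(5) = -1, μ(6) = 1, μ(7) = -1, μ(8) = 0, μ(9) = 0, μ(10) = 1, μ(11) = -1, μ(12) = 0, μ(13) = -1, μ(14) = 1, μ(15) = 1, μ(16) = 0, μ(17) = -1, μ(18) = 0, μ(19) = -1, μ(20) = 0, μ(21) = 1, μ(22) = 1, μ(23) = -1, μ(24) = 0, μ(25) = 0, μ(26) = 1, μ(27) = 0, μ(28) = 0, μ(29) = -1, μ(30) = -1, μ(31) = -1, μ(32) = 0, μ(33) = 1, μ(34) = 1, μ(35) = 1, μ(36) = 0, μ(37) = -1, μ(38) = 1, μ(39) = 1, μ(40) = 0, μ(41) = -1, μ(42) = -1, μ(43) = -1, μ(44) = 0, μ(45) = 0, μ(46) = 1, μ(47) = -1, μ(48) = 0, μ(49) = 0, μ(50) = 0, μ(51) = 1, μ(52) = 0, μ(53) = -1, μ(54) = 0, μ(55) = 1, μ(56) = 0, μ(57) = 1, μ(58) = 1, μ(59) = -1, μ(60) = 0, μ(61) = -1, μ(62) = 1, μ(63) = 0, μ(64) = 0, μ(65) = 1, μ(66) = -1, μ(67) = -1, μ(68) = 0, μ(69) = 1, μ(70) = -1, μ(71) = -1, μ(72) = 0, μ(73) = -1, μ(74) = 1, μ(75) = 0, μ(76) = 0, μ(77) = 1, μ(78) = -1, μ(79) = -1, μ(80) = 0, μ(81) = 0, μ(82) = 1, μ(83) = -1, μ(84) = 0, μ(85) = 1, μ(86) = 1, μ(87) = 1, μ(88) = 0, μ(89) = -1, μ(90) = 0, μ(91) = 1, μ(92) = 0, μ(93) = 1, μ(94) = 1, μ(95) = 1, μ(96) = 0, μ(97) = -1, μ(98) = 0, μ(99) = 0, μ(100) = 0, μ(101) = -1, μ(102) = -1, μ(103) = -1, μ(104) = 0, μ(105) = -1, μ(106) = 1, μ(107) = -1, μ(108) = 0, μ(109) = -1, μ(110) = -1, μ(111) = 1, μ(112) = 0, μ(113) = -1, μ(114) = -1, μ(115) = 1, μ(116) = 0, μ(117) = 0, μ(118) = 1, μ(119) = 1, μ(120) = 0, μ(121) = 0, μ(122) = 1, μ(123) = 1, μ(124) = 0, μ(125) = 0, μ(126) = 0, μ(127) = -1, μ(128) = 0, μ(129) = 1, μ(130) = -1, μ(131) = -1, μ(132) = 0, μ(133) = 1, μ(134) = 1, μ(135) = 0, μ(136) = 0, μ(137) = -1, μ(138) = -1, μ(139) = -1, μ(140) = 0, μ(141) = 1, μ(142) = 1, μ(143) = 1, μ(144) = 0, μ(145) = 1, μ(146) = 1, μ(147) = 0, μ(148) = 0, μ(149) = -1, μ(150) = 0, μ(151) = -1, μ(152) = 0, μ(153) = 0, μ(154) = -1, μ(155) = 1, μ(156) = 0, μ(157) = -1, μ(158) = 1. Summing all 158 values: -1. (Mertens function M(x) = Σ_{n ≤ x} μ(n); on average M(x) should be small (PNT ⟺ M(x) = o(x)).)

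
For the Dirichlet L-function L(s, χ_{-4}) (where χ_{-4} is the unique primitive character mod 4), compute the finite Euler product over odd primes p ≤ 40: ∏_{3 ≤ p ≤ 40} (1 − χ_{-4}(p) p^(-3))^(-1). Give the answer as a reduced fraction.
∏ = 23039676015771696171729025/23777920687809392849977344

The odd primes p ≤ 40 are [3, 5, 7, 11, 13, 17, 19, 23, 29, 31, 37]. For each, χ(p) = 1 if p ≡ 1 mod 4, χ(p) = −1 if p ≡ 3 mod 4. Taking (1 − χ(p)/p^3)^(-1) = p^3/(p^3 − χ(p)): (1 − (-1)/3^3)^(-1) · (1 − (1)/5^3)^(-1) · (1 − (-1)/7^3)^(-1) · (1 − (-1)/11^3)^(-1) · (1 − (1)/13^3)^(-1) · (1 − (1)/17^3)^(-1) · (1 − (-1)/19^3)^(-1) · (1 − (-1)/23^3)^(-1) · (1 − (1)/29^3)^(-1) · (1 − (-1)/31^3)^(-1) · (1 − (1)/37^3)^(-1) = 23039676015771696171729025/23777920687809392849977344.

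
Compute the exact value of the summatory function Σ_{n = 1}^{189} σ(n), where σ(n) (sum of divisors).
Σ_{n ≤ 189} σ(n) = 29430

Compute σ(n) for each 1 ≤ n ≤ 189: σ(1) = 1, σ(2) = 3, σ(3) = 4, σ(4) = 7, σ(5) = 6, σ(6) = 12, σ(7) = 8, σ(8) = 15, σ(9) = 13, σ(10) = 18, σ(11) = 12, σ(12) = 28, σ(13) = 14, σ(14) = 24, σ(15) = 24, σ(16) = 31, σ(17) = 18, σ(18) = 39, σ(19) = 20, σ(20) = 42, σ(21) = 32, σ(22) = 36, σ(23) = 24, σ(24) = 60, σ(25) = 31, σ(26) = 42, σ(27) = 40, σ(28) = 56, σ(29) = 30, σ(30) = 72, σ(31) = 32, σ(32) = 63, σ(33) = 48, σ(34) = 54, σ(35) = 48, σ(36) = 91, σ(37) = 38, σ(38) = 60, σ(39) = 56, σ(40) = 90, σ(41) = 42, σ(42) = 96, σ(43) = 44, σ(44) = 84, σ(45) = 78, σ(46) = 72, σ(47) = 48, σ(48) = 124, σ(49) = 57, σ(50) = 93, σ(51) = 72, σ(52) = 98, σ(53) = 54, σ(54) = 120, σ(55) = 72, σ(56) = 120, σ(57) = 80, σ(58) = 90, σ(59) = 60, σ(60) = 168, σ(61) = 62, σ(62) = 96, σ(63) = 104, σ(64) = 127, σ(65) = 84, σ(66) = 144, σ(67) = 68, σ(68) = 126, σ(69) = 96, σ(70) = 144, σ(71) = 72, σ(72) = 195, σ(73) = 74, σ(74) = 114, σ(75) = 124, σ(76) = 140, σ(77) = 96, σ(78) = 168, σ(79) = 80, σ(80) = 186, σ(81) = 121, σ(82) = 126, σ(83) = 84, σ(84) = 224, σ(85) = 108, σ(86) = 132, σ(87) = 120, σ(88) = 180, σ(89) = 90, σ(90) = 234, σ(91) = 112, σ(92) = 168, σ(93) = 128, σ(94) = 144, σ(95) = 120, σ(96) = 252, σ(97) = 98, σ(98) = 171, σ(99) = 156, σ(100) = 217, σ(101) = 102, σ(102) = 216, σ(103) = 104, σ(104) = 210, σ(105) = 192, σ(106) = 162, σ(107) = 108, σ(108) = 280, σ(109) = 110, σ(110) = 216, σ(111) = 152, σ(112) = 248, σ(113) = 114, σ(114) = 240, σ(115) = 144, σ(116) = 210, σ(117) = 182, σ(118) = 180, σ(119) = 144, σ(120) = 360, σ(121) = 133, σ(122) = 186, σ(123) = 168, σ(124) = 224, σ(125) = 156, σ(126) = 312, σ(127) = 128, σ(128) = 255, σ(129) = 176, σ(130) = 252, σ(131) = 132, σ(132) = 336, σ(133) = 160, σ(134) = 204, σ(135) = 240, σ(136) = 270, σ(137) = 138, σ(138) = 288, σ(139) = 140, σ(140) = 336, σ(141) = 192, σ(142) = 216, σ(143) = 168, σ(144) = 403, σ(145) = 180, σ(146) = 222, σ(147) = 228, σ(148) = 266, σ(149) = 150, σ(150) = 372, σ(151) = 152, σ(152) = 300, σ(153) = 234, σ(154) = 288, σ(155) = 192, σ(156) = 392, σ(157) = 158, σ(158) = 240, σ(159) = 216, σ(160) = 378, σ(161) = 192, σ(162) = 363, σ(163) = 164, σ(164) = 294, σ(165) = 288, σ(166) = 252, σ(167) = 168, σ(168) = 480, σ(169) = 183, σ(170) = 324, σ(171) = 260, σ(172) = 308, σ(173) = 174, σ(174) = 360, σ(175) = 248, σ(176) = 372, σ(177) = 240, σ(178) = 270, σ(179) = 180, σ(180) = 546, σ(181) = 182, σ(182) = 336, σ(183) = 248, σ(184) = 360, σ(185) = 228, σ(186) = 384, σ(187) = 216, σ(188) = 336, σ(189) = 320. Summing all 189 values: 29430. (Average order: Σ_{n ≤ x} σ(n) ~ (π²/12) x². For x = 189, (π²/12)·189² ≈ 29379.34.)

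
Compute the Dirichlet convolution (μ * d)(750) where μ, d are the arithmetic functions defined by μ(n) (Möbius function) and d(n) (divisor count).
(μ * d)(750) = 1

Divisors of 750: [1, 2, 3, 5, 6, 10, 15, 25, 30, 50, 75, 125, 150, 250, 375, 750]. For each d | 750:
  d = 1: μ(1) · d(750/1) = 1 · 16 = 16
  d = 2: μ(2) · d(750/2) = -1 · 8 = -8
  d = 3: μ(3) · d(750/3) = -1 · 8 = -8
  d = 5: μ(5) · d(750/5) = -1 · 12 = -12
  d = 6: μ(6) · d(750/6) = 1 · 4 = 4
  d = 10: μ(10) · d(750/10) = 1 · 6 = 6
  d = 15: μ(15) · d(750/15) = 1 · 6 = 6
  d = 25: μ(25) · d(750/25) = 0 · 8 = 0
  d = 30: μ(30) · d(750/30) = -1 · 3 = -3
  d = 50: μ(50) · d(750/50) = 0 · 4 = 0
  d = 75: μ(75) · d(750/75) = 0 · 4 = 0
  d = 125: μ(125) · d(750/125) = 0 · 4 = 0
  d = 150: μ(150) · d(750/150) = 0 · 2 = 0
  d = 250: μ(250) · d(750/250) = 0 · 2 = 0
  d = 375: μ(375) · d(750/375) = 0 · 2 = 0
  d = 750: μ(750) · d(750/750) = 0 · 1 = 0
Summing: (μ * d)(750) = 16 + -8 + -8 + -12 + 4 + 6 + 6 + 0 + -3 + 0 + 0 + 0 + 0 + 0 + 0 + 0 = 1.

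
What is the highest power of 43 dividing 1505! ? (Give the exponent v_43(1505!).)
v_43(1505!) = 35

Legendre's formula: v_p(n!) = Σ_{k ≥ 1} ⌊n / p^k⌋. For p = 43, n = 1505, the terms are:
  ⌊1505/43^1⌋ = ⌊1505/43⌋ = 35
(the next term ⌊1505/43^2⌋ = 0, terminating the sum). Summing: v_43(1505!) = 35 = 35.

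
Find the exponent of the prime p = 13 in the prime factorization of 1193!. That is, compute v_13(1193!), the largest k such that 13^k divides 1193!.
v_13(1193!) = 98

Legendre's formula: v_p(n!) = Σ_{k ≥ 1} ⌊n / p^k⌋. For p = 13, n = 1193, the terms are:
  ⌊1193/13^1⌋ = ⌊1193/13⌋ = 91
  ⌊1193/13^2⌋ = ⌊1193/169⌋ = 7
(the next term ⌊1193/13^3⌋ = 0, terminating the sum). Summing: v_13(1193!) = 91 + 7 = 98.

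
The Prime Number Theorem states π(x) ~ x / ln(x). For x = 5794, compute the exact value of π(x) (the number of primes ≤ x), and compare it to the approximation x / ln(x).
π(5794) = 760;  x/ln(x) ≈ 668.70;  relative error ≈ 12.01%.

Directly count primes up to 5794: π(5794) = 760. The PNT approximation gives 5794/ln(5794) ≈ 5794/8.66458 ≈ 668.70. Relative error (π(x) − x/ln(x)) / π(x) ≈ 12.01%; the approximation is known to undercount slightly (Li(x) is a better estimate).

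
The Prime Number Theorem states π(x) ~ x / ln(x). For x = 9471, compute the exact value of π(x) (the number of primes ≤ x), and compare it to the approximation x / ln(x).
π(9471) = 1173;  x/ln(x) ≈ 1034.40;  relative error ≈ 11.82%.

Directly count primes up to 9471: π(9471) = 1173. The PNT approximation gives 9471/ln(9471) ≈ 9471/9.15599 ≈ 1034.40. Relative error (π(x) − x/ln(x)) / π(x) ≈ 11.82%; the approximation is known to undercount slightly (Li(x) is a better estimate).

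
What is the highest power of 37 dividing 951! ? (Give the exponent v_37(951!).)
v_37(951!) = 25

Legendre's formula: v_p(n!) = Σ_{k ≥ 1} ⌊n / p^k⌋. For p = 37, n = 951, the terms are:
  ⌊951/37^1⌋ = ⌊951/37⌋ = 25
(the next term ⌊951/37^2⌋ = 0, terminating the sum). Summing: v_37(951!) = 25 = 25.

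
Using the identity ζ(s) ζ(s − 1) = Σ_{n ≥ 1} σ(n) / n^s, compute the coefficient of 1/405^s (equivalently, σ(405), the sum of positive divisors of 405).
σ(405) = 726

In the product (Σ m^0/m^s)(Σ k / k^s) = Σ (Σ_{d | n} d) / n^s, the coefficient of 1/n^s is σ(n) = Σ_{d | n} d. For n = 405, divisors are [1, 3, 5, 9, 15, 27, 45, 81, 135, 405]; summing: σ(405) = 726.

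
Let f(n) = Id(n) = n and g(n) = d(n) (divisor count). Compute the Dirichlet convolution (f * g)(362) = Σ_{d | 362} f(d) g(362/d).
(Id * d)(362) = 732

Divisors of 362: [1, 2, 181, 362]. For each d | 362:
  d = 1: Id(1) · d(362/1) = 1 · 4 = 4
  d = 2: Id(2) · d(362/2) = 2 · 2 = 4
  d = 181: Id(181) · d(362/181) = 181 · 2 = 362
  d = 362: Id(362) · d(362/362) = 362 · 1 = 362
Summing: (Id * d)(362) = 4 + 4 + 362 + 362 = 732.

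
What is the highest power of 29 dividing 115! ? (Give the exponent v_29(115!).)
v_29(115!) = 3

Legendre's formula: v_p(n!) = Σ_{k ≥ 1} ⌊n / p^k⌋. For p = 29, n = 115, the terms are:
  ⌊115/29^1⌋ = ⌊115/29⌋ = 3
(the next term ⌊115/29^2⌋ = 0, terminating the sum). Summing: v_29(115!) = 3 = 3.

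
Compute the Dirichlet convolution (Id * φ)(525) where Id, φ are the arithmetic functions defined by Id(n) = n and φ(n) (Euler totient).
(Id * φ)(525) = 4225

Divisors of 525: [1, 3, 5, 7, 15, 21, 25, 35, 75, 105, 175, 525]. For each d | 525:
  d = 1: Id(1) · φ(525/1) = 1 · 240 = 240
  d = 3: Id(3) · φ(525/3) = 3 · 120 = 360
  d = 5: Id(5) · φ(525/5) = 5 · 48 = 240
  d = 7: Id(7) · φ(525/7) = 7 · 40 = 280
  d = 15: Id(15) · φ(525/15) = 15 · 24 = 360
  d = 21: Id(21) · φ(525/21) = 21 · 20 = 420
  d = 25: Id(25) · φ(525/25) = 25 · 12 = 300
  d = 35: Id(35) · φ(525/35) = 35 · 8 = 280
  d = 75: Id(75) · φ(525/75) = 75 · 6 = 450
  d = 105: Id(105) · φ(525/105) = 105 · 4 = 420
  d = 175: Id(175) · φ(525/175) = 175 · 2 = 350
  d = 525: Id(525) · φ(525/525) = 525 · 1 = 525
Summing: (Id * φ)(525) = 240 + 360 + 240 + 280 + 360 + 420 + 300 + 280 + 450 + 420 + 350 + 525 = 4225.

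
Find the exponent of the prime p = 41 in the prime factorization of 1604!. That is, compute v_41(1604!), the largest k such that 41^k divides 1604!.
v_41(1604!) = 39

Legendre's formula: v_p(n!) = Σ_{k ≥ 1} ⌊n / p^k⌋. For p = 41, n = 1604, the terms are:
  ⌊1604/41^1⌋ = ⌊1604/41⌋ = 39
(the next term ⌊1604/41^2⌋ = 0, terminating the sum). Summing: v_41(1604!) = 39 = 39.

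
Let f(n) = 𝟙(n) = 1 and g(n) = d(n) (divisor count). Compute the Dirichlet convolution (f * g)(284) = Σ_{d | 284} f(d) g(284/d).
(𝟙 * d)(284) = 18

Divisors of 284: [1, 2, 4, 71, 142, 284]. For each d | 284:
  d = 1: 𝟙(1) · d(284/1) = 1 · 6 = 6
  d = 2: 𝟙(2) · d(284/2) = 1 · 4 = 4
  d = 4: 𝟙(4) · d(284/4) = 1 · 2 = 2
  d = 71: 𝟙(71) · d(284/71) = 1 · 3 = 3
  d = 142: 𝟙(142) · d(284/142) = 1 · 2 = 2
  d = 284: 𝟙(284) · d(284/284) = 1 · 1 = 1
Summing: (𝟙 * d)(284) = 6 + 4 + 2 + 3 + 2 + 1 = 18.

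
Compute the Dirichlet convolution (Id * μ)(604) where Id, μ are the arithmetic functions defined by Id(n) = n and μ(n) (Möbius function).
(Id * μ)(604) = 300

Divisors of 604: [1, 2, 4, 151, 302, 604]. For each d | 604:
  d = 1: Id(1) · μ(604/1) = 1 · 0 = 0
  d = 2: Id(2) · μ(604/2) = 2 · 1 = 2
  d = 4: Id(4) · μ(604/4) = 4 · -1 = -4
  d = 151: Id(151) · μ(604/151) = 151 · 0 = 0
  d = 302: Id(302) · μ(604/302) = 302 · -1 = -302
  d = 604: Id(604) · μ(604/604) = 604 · 1 = 604
Summing: (Id * μ)(604) = 0 + 2 + -4 + 0 + -302 + 604 = 300.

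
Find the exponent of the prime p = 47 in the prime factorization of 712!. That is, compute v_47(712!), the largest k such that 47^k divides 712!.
v_47(712!) = 15

Legendre's formula: v_p(n!) = Σ_{k ≥ 1} ⌊n / p^k⌋. For p = 47, n = 712, the terms are:
  ⌊712/47^1⌋ = ⌊712/47⌋ = 15
(the next term ⌊712/47^2⌋ = 0, terminating the sum). Summing: v_47(712!) = 15 = 15.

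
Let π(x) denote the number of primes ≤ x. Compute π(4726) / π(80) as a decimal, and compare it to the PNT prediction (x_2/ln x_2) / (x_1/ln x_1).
π(4726)/π(80) = 637/22 ≈ 28.9545;  PNT prediction ≈ 30.5961.

π(80) = 22 and π(4726) = 637, so π(4726)/π(80) ≈ 28.9545. The PNT-predicted ratio is (4726/ln(4726)) / (80/ln(80)) ≈ 30.5961. The two agree to within a few percent, as expected.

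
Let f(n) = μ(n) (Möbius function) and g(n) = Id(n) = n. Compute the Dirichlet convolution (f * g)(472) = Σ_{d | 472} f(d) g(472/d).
(μ * Id)(472) = 232

Divisors of 472: [1, 2, 4, 8, 59, 118, 236, 472]. For each d | 472:
  d = 1: μ(1) · Id(472/1) = 1 · 472 = 472
  d = 2: μ(2) · Id(472/2) = -1 · 236 = -236
  d = 4: μ(4) · Id(472/4) = 0 · 118 = 0
  d = 8: μ(8) · Id(472/8) = 0 · 59 = 0
  d = 59: μ(59) · Id(472/59) = -1 · 8 = -8
  d = 118: μ(118) · Id(472/118) = 1 · 4 = 4
  d = 236: μ(236) · Id(472/236) = 0 · 2 = 0
  d = 472: μ(472) · Id(472/472) = 0 · 1 = 0
Summing: (μ * Id)(472) = 472 + -236 + 0 + 0 + -8 + 4 + 0 + 0 = 232.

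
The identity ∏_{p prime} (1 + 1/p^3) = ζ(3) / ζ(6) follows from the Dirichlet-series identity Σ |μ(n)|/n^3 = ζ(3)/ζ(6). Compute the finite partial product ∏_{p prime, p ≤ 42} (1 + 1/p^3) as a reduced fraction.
∏ = 19748514390846878817381777408/16714921165084221808965643495

The primes p ≤ 42 are [2, 3, 5, 7, 11, 13, 17, 19, 23, 29, 31, 37, 41]. For each, (1 + 1/p^3) = (p^3 + 1)/p^3. Multiplying these fractions over p ∈ [2, 3, 5, 7, 11, 13, 17, 19, 23, 29, 31, 37, 41] gives 19748514390846878817381777408/16714921165084221808965643495. (In the limit P → ∞ this tends to ζ(3)/ζ(6).)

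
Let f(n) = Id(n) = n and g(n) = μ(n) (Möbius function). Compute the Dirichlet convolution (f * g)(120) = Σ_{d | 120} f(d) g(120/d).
(Id * μ)(120) = 32

Divisors of 120: [1, 2, 3, 4, 5, 6, 8, 10, 12, 15, 20, 24, 30, 40, 60, 120]. For each d | 120:
  d = 1: Id(1) · μ(120/1) = 1 · 0 = 0
  d = 2: Id(2) · μ(120/2) = 2 · 0 = 0
  d = 3: Id(3) · μ(120/3) = 3 · 0 = 0
  d = 4: Id(4) · μ(120/4) = 4 · -1 = -4
  d = 5: Id(5) · μ(120/5) = 5 · 0 = 0
  d = 6: Id(6) · μ(120/6) = 6 · 0 = 0
  d = 8: Id(8) · μ(120/8) = 8 · 1 = 8
  d = 10: Id(10) · μ(120/10) = 10 · 0 = 0
  d = 12: Id(12) · μ(120/12) = 12 · 1 = 12
  d = 15: Id(15) · μ(120/15) = 15 · 0 = 0
  d = 20: Id(20) · μ(120/20) = 20 · 1 = 20
  d = 24: Id(24) · μ(120/24) = 24 · -1 = -24
  d = 30: Id(30) · μ(120/30) = 30 · 0 = 0
  d = 40: Id(40) · μ(120/40) = 40 · -1 = -40
  d = 60: Id(60) · μ(120/60) = 60 · -1 = -60
  d = 120: Id(120) · μ(120/120) = 120 · 1 = 120
Summing: (Id * μ)(120) = 0 + 0 + 0 + -4 + 0 + 0 + 8 + 0 + 12 + 0 + 20 + -24 + 0 + -40 + -60 + 120 = 32.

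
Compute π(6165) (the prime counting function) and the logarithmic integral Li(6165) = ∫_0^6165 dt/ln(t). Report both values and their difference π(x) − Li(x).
π(6165) = 803;  Li(6165) ≈ 819.35;  π(x) − Li(x) ≈ -16.35.

Direct count of primes ≤ 6165 gives π(6165) = 803. Numerical evaluation of the logarithmic integral gives Li(6165) ≈ 819.35. The difference π(x) − Li(x) ≈ -16.35 is typically negative for small/moderate x (Li(x) overestimates), though Littlewood's theorem shows this sign changes infinitely often.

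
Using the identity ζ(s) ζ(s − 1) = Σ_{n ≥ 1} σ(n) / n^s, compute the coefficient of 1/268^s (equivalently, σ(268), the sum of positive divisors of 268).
σ(268) = 476

In the product (Σ m^0/m^s)(Σ k / k^s) = Σ (Σ_{d | n} d) / n^s, the coefficient of 1/n^s is σ(n) = Σ_{d | n} d. For n = 268, divisors are [1, 2, 4, 67, 134, 268]; summing: σ(268) = 476.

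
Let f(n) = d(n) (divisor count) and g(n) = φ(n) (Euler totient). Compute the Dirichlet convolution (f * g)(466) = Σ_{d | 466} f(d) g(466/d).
(d * φ)(466) = 702

Divisors of 466: [1, 2, 233, 466]. For each d | 466:
  d = 1: d(1) · φ(466/1) = 1 · 232 = 232
  d = 2: d(2) · φ(466/2) = 2 · 232 = 464
  d = 233: d(233) · φ(466/233) = 2 · 1 = 2
  d = 466: d(466) · φ(466/466) = 4 · 1 = 4
Summing: (d * φ)(466) = 232 + 464 + 2 + 4 = 702.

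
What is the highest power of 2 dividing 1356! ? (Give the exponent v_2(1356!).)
v_2(1356!) = 1351

Legendre's formula: v_p(n!) = Σ_{k ≥ 1} ⌊n / p^k⌋. For p = 2, n = 1356, the terms are:
  ⌊1356/2^1⌋ = ⌊1356/2⌋ = 678
  ⌊1356/2^2⌋ = ⌊1356/4⌋ = 339
  ⌊1356/2^3⌋ = ⌊1356/8⌋ = 169
  ⌊1356/2^4⌋ = ⌊1356/16⌋ = 84
  ⌊1356/2^5⌋ = ⌊1356/32⌋ = 42
  ⌊1356/2^6⌋ = ⌊1356/64⌋ = 21
  ⌊1356/2^7⌋ = ⌊1356/128⌋ = 10
  ⌊1356/2^8⌋ = ⌊1356/256⌋ = 5
  ⌊1356/2^9⌋ = ⌊1356/512⌋ = 2
  ⌊1356/2^10⌋ = ⌊1356/1024⌋ = 1
(the next term ⌊1356/2^11⌋ = 0, terminating the sum). Summing: v_2(1356!) = 678 + 339 + 169 + 84 + 42 + 21 + 10 + 5 + 2 + 1 = 1351.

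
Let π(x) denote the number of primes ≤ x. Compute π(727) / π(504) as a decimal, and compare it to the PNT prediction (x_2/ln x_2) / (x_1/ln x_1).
π(727)/π(504) = 129/96 ≈ 1.3438;  PNT prediction ≈ 1.3623.

π(504) = 96 and π(727) = 129, so π(727)/π(504) ≈ 1.3438. The PNT-predicted ratio is (727/ln(727)) / (504/ln(504)) ≈ 1.3623. The two agree to within a few percent, as expected.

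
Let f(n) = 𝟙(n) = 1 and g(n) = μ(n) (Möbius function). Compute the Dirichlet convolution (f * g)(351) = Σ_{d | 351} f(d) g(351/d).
(𝟙 * μ)(351) = 0

Divisors of 351: [1, 3, 9, 13, 27, 39, 117, 351]. For each d | 351:
  d = 1: 𝟙(1) · μ(351/1) = 1 · 0 = 0
  d = 3: 𝟙(3) · μ(351/3) = 1 · 0 = 0
  d = 9: 𝟙(9) · μ(351/9) = 1 · 1 = 1
  d = 13: 𝟙(13) · μ(351/13) = 1 · 0 = 0
  d = 27: 𝟙(27) · μ(351/27) = 1 · -1 = -1
  d = 39: 𝟙(39) · μ(351/39) = 1 · 0 = 0
  d = 117: 𝟙(117) · μ(351/117) = 1 · -1 = -1
  d = 351: 𝟙(351) · μ(351/351) = 1 · 1 = 1
Summing: (𝟙 * μ)(351) = 0 + 0 + 1 + 0 + -1 + 0 + -1 + 1 = 0.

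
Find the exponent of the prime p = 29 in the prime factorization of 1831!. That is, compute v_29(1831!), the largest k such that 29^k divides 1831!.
v_29(1831!) = 65

Legendre's formula: v_p(n!) = Σ_{k ≥ 1} ⌊n / p^k⌋. For p = 29, n = 1831, the terms are:
  ⌊1831/29^1⌋ = ⌊1831/29⌋ = 63
  ⌊1831/29^2⌋ = ⌊1831/841⌋ = 2
(the next term ⌊1831/29^3⌋ = 0, terminating the sum). Summing: v_29(1831!) = 63 + 2 = 65.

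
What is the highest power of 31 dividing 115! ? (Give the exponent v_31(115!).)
v_31(115!) = 3

Legendre's formula: v_p(n!) = Σ_{k ≥ 1} ⌊n / p^k⌋. For p = 31, n = 115, the terms are:
  ⌊115/31^1⌋ = ⌊115/31⌋ = 3
(the next term ⌊115/31^2⌋ = 0, terminating the sum). Summing: v_31(115!) = 3 = 3.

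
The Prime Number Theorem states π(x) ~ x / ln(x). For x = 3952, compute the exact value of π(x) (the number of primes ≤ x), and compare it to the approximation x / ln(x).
π(3952) = 548;  x/ln(x) ≈ 477.18;  relative error ≈ 12.92%.

Directly count primes up to 3952: π(3952) = 548. The PNT approximation gives 3952/ln(3952) ≈ 3952/8.28198 ≈ 477.18. Relative error (π(x) − x/ln(x)) / π(x) ≈ 12.92%; the approximation is known to undercount slightly (Li(x) is a better estimate).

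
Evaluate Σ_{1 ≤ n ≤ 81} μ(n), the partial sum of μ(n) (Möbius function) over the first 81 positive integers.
Σ_{n ≤ 81} μ(n) = -4

Compute μ(n) for each 1 ≤ n ≤ 81: μ(1) = 1, μ(2) = -1, μ(3) = -1, μ(4) = 0, μ(5) = -1, μ(6) = 1, μ(7) = -1, μ(8) = 0, μ(9) = 0, μ(10) = 1, μ(11) = -1, μ(12) = 0, μ(13) = -1, μ(14) = 1, μ(15) = 1, μ(16) = 0, μ(17) = -1, μ(18) = 0, μ(19) = -1, μ(20) = 0, μ(21) = 1, μ(22) = 1, μ(23) = -1, μ(24) = 0, μ(25) = 0, μ(26) = 1, μ(27) = 0, μ(28) = 0, μ(29) = -1, μ(30) = -1, μ(31) = -1, μ(32) = 0, μ(33) = 1, μ(34) = 1, μ(35) = 1, μ(36) = 0, μ(37) = -1, μ(38) = 1, μ(39) = 1, μ(40) = 0, μ(41) = -1, μ(42) = -1, μ(43) = -1, μ(44) = 0, μ(45) = 0, μ(46) = 1, μ(47) = -1, μ(48) = 0, μ(49) = 0, μ(50) = 0, μ(51) = 1, μ(52) = 0, μ(53) = -1, μ(54) = 0, μ(55) = 1, μ(56) = 0, μ(57) = 1, μ(58) = 1, μ(59) = -1, μ(60) = 0, μ(61) = -1, μ(62) = 1, μ(63) = 0, μ(64) = 0, μ(65) = 1, μ(66) = -1, μ(67) = -1, μ(68) = 0, μ(69) = 1, μ(70) = -1, μ(71) = -1, μ(72) = 0, μ(73) = -1, μ(74) = 1, μ(75) = 0, μ(76) = 0, μ(77) = 1, μ(78) = -1, μ(79) = -1, μ(80) = 0, μ(81) = 0. Summing all 81 values: -4. (Mertens function M(x) = Σ_{n ≤ x} μ(n); on average M(x) should be small (PNT ⟺ M(x) = o(x)).)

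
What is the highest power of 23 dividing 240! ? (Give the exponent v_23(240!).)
v_23(240!) = 10

Legendre's formula: v_p(n!) = Σ_{k ≥ 1} ⌊n / p^k⌋. For p = 23, n = 240, the terms are:
  ⌊240/23^1⌋ = ⌊240/23⌋ = 10
(the next term ⌊240/23^2⌋ = 0, terminating the sum). Summing: v_23(240!) = 10 = 10.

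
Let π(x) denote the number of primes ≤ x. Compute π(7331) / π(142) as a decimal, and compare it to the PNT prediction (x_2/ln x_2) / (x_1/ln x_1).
π(7331)/π(142) = 934/34 ≈ 27.4706;  PNT prediction ≈ 28.7480.

π(142) = 34 and π(7331) = 934, so π(7331)/π(142) ≈ 27.4706. The PNT-predicted ratio is (7331/ln(7331)) / (142/ln(142)) ≈ 28.7480. The two agree to within a few percent, as expected.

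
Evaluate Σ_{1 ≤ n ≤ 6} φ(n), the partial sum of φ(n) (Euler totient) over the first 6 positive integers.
Σ_{n ≤ 6} φ(n) = 12

Compute φ(n) for each 1 ≤ n ≤ 6: φ(1) = 1, φ(2) = 1, φ(3) = 2, φ(4) = 2, φ(5) = 4, φ(6) = 2. Summing all 6 values: 12. (Average order: Σ_{n ≤ x} φ(n) ~ (3/π²) x². For x = 6, (3/π²)·6² ≈ 10.94.)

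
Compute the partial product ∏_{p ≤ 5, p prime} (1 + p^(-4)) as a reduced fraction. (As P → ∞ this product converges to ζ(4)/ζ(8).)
∏ = 218161/202500

The primes p ≤ 5 are [2, 3, 5]. For each, (1 + 1/p^4) = (p^4 + 1)/p^4. Multiplying these fractions over p ∈ [2, 3, 5] gives 218161/202500. (In the limit P → ∞ this tends to ζ(4)/ζ(8).)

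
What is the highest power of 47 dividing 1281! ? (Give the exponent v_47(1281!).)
v_47(1281!) = 27

Legendre's formula: v_p(n!) = Σ_{k ≥ 1} ⌊n / p^k⌋. For p = 47, n = 1281, the terms are:
  ⌊1281/47^1⌋ = ⌊1281/47⌋ = 27
(the next term ⌊1281/47^2⌋ = 0, terminating the sum). Summing: v_47(1281!) = 27 = 27.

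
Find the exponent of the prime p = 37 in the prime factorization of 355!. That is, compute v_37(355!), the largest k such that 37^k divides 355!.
v_37(355!) = 9

Legendre's formula: v_p(n!) = Σ_{k ≥ 1} ⌊n / p^k⌋. For p = 37, n = 355, the terms are:
  ⌊355/37^1⌋ = ⌊355/37⌋ = 9
(the next term ⌊355/37^2⌋ = 0, terminating the sum). Summing: v_37(355!) = 9 = 9.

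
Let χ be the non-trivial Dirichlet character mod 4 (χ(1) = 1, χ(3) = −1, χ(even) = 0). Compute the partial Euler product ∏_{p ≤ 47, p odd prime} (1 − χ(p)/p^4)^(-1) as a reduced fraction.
∏ = 424022009220093808147330044599350686845258380222853/428762185161728930691534489551822091105495385374720

The odd primes p ≤ 47 are [3, 5, 7, 11, 13, 17, 19, 23, 29, 31, 37, 41, 43, 47]. For each, χ(p) = 1 if p ≡ 1 mod 4, χ(p) = −1 if p ≡ 3 mod 4. Taking (1 − χ(p)/p^4)^(-1) = p^4/(p^4 − χ(p)): (1 − (-1)/3^4)^(-1) · (1 − (1)/5^4)^(-1) · (1 − (-1)/7^4)^(-1) · (1 − (-1)/11^4)^(-1) · (1 − (1)/13^4)^(-1) · (1 − (1)/17^4)^(-1) · (1 − (-1)/19^4)^(-1) · (1 − (-1)/23^4)^(-1) · (1 − (1)/29^4)^(-1) · (1 − (-1)/31^4)^(-1) · (1 − (1)/37^4)^(-1) · (1 − (1)/41^4)^(-1) · (1 − (-1)/43^4)^(-1) · (1 − (-1)/47^4)^(-1) = 424022009220093808147330044599350686845258380222853/428762185161728930691534489551822091105495385374720.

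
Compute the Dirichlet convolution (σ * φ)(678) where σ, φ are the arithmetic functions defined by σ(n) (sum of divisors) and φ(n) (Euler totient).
(σ * φ)(678) = 5424

Divisors of 678: [1, 2, 3, 6, 113, 226, 339, 678]. For each d | 678:
  d = 1: σ(1) · φ(678/1) = 1 · 224 = 224
  d = 2: σ(2) · φ(678/2) = 3 · 224 = 672
  d = 3: σ(3) · φ(678/3) = 4 · 112 = 448
  d = 6: σ(6) · φ(678/6) = 12 · 112 = 1344
  d = 113: σ(113) · φ(678/113) = 114 · 2 = 228
  d = 226: σ(226) · φ(678/226) = 342 · 2 = 684
  d = 339: σ(339) · φ(678/339) = 456 · 1 = 456
  d = 678: σ(678) · φ(678/678) = 1368 · 1 = 1368
Summing: (σ * φ)(678) = 224 + 672 + 448 + 1344 + 228 + 684 + 456 + 1368 = 5424.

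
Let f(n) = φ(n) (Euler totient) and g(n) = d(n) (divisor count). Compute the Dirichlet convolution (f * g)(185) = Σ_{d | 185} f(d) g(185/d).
(φ * d)(185) = 228

Divisors of 185: [1, 5, 37, 185]. For each d | 185:
  d = 1: φ(1) · d(185/1) = 1 · 4 = 4
  d = 5: φ(5) · d(185/5) = 4 · 2 = 8
  d = 37: φ(37) · d(185/37) = 36 · 2 = 72
  d = 185: φ(185) · d(185/185) = 144 · 1 = 144
Summing: (φ * d)(185) = 4 + 8 + 72 + 144 = 228.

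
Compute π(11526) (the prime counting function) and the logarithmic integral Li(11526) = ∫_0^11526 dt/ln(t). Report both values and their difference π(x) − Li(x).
π(11526) = 1389;  Li(11526) ≈ 1410.53;  π(x) − Li(x) ≈ -21.53.

Direct count of primes ≤ 11526 gives π(11526) = 1389. Numerical evaluation of the logarithmic integral gives Li(11526) ≈ 1410.53. The difference π(x) − Li(x) ≈ -21.53 is typically negative for small/moderate x (Li(x) overestimates), though Littlewood's theorem shows this sign changes infinitely often.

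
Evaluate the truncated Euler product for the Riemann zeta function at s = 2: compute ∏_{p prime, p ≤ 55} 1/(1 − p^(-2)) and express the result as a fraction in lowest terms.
∏ = 35034630647548196605993834769/21373637931227167970033664000

The primes p ≤ 55 are [2, 3, 5, 7, 11, 13, 17, 19, 23, 29, 31, 37, 41, 43, 47, 53]. For each prime, (1 − 1/p^2)^(-1) = p^2 / (p^2 − 1). The product is (1 − 1/2^2)^(-1), (1 − 1/3^2)^(-1), (1 − 1/5^2)^(-1), (1 − 1/7^2)^(-1), (1 − 1/11^2)^(-1), (1 − 1/13^2)^(-1), (1 − 1/17^2)^(-1), (1 − 1/19^2)^(-1), (1 − 1/23^2)^(-1), (1 − 1/29^2)^(-1), (1 − 1/31^2)^(-1), (1 − 1/37^2)^(-1), (1 − 1/41^2)^(-1), (1 − 1/43^2)^(-1), (1 − 1/47^2)^(-1), (1 − 1/53^2)^(-1) = ∏ p^2 / (p^2 − 1) = 35034630647548196605993834769/21373637931227167970033664000.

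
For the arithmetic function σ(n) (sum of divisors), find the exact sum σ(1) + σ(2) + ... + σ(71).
Σ_{n ≤ 71} σ(n) = 4137

Compute σ(n) for each 1 ≤ n ≤ 71: σ(1) = 1, σ(2) = 3, σ(3) = 4, σ(4) = 7, σ(5) = 6, σ(6) = 12, σ(7) = 8, σ(8) = 15, σ(9) = 13, σ(10) = 18, σ(11) = 12, σ(12) = 28, σ(13) = 14, σ(14) = 24, σ(15) = 24, σ(16) = 31, σ(17) = 18, σ(18) = 39, σ(19) = 20, σ(20) = 42, σ(21) = 32, σ(22) = 36, σ(23) = 24, σ(24) = 60, σ(25) = 31, σ(26) = 42, σ(27) = 40, σ(28) = 56, σ(29) = 30, σ(30) = 72, σ(31) = 32, σ(32) = 63, σ(33) = 48, σ(34) = 54, σ(35) = 48, σ(36) = 91, σ(37) = 38, σ(38) = 60, σ(39) = 56, σ(40) = 90, σ(41) = 42, σ(42) = 96, σ(43) = 44, σ(44) = 84, σ(45) = 78, σ(46) = 72, σ(47) = 48, σ(48) = 124, σ(49) = 57, σ(50) = 93, σ(51) = 72, σ(52) = 98, σ(53) = 54, σ(54) = 120, σ(55) = 72, σ(56) = 120, σ(57) = 80, σ(58) = 90, σ(59) = 60, σ(60) = 168, σ(61) = 62, σ(62) = 96, σ(63) = 104, σ(64) = 127, σ(65) = 84, σ(66) = 144, σ(67) = 68, σ(68) = 126, σ(69) = 96, σ(70) = 144, σ(71) = 72. Summing all 71 values: 4137. (Average order: Σ_{n ≤ x} σ(n) ~ (π²/12) x². For x = 71, (π²/12)·71² ≈ 4146.06.)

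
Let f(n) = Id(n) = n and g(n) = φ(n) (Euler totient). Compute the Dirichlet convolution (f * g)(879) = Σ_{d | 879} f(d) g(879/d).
(Id * φ)(879) = 2925

Divisors of 879: [1, 3, 293, 879]. For each d | 879:
  d = 1: Id(1) · φ(879/1) = 1 · 584 = 584
  d = 3: Id(3) · φ(879/3) = 3 · 292 = 876
  d = 293: Id(293) · φ(879/293) = 293 · 2 = 586
  d = 879: Id(879) · φ(879/879) = 879 · 1 = 879
Summing: (Id * φ)(879) = 584 + 876 + 586 + 879 = 2925.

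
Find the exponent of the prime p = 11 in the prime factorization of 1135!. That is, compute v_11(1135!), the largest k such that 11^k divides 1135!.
v_11(1135!) = 112

Legendre's formula: v_p(n!) = Σ_{k ≥ 1} ⌊n / p^k⌋. For p = 11, n = 1135, the terms are:
  ⌊1135/11^1⌋ = ⌊1135/11⌋ = 103
  ⌊1135/11^2⌋ = ⌊1135/121⌋ = 9
(the next term ⌊1135/11^3⌋ = 0, terminating the sum). Summing: v_11(1135!) = 103 + 9 = 112.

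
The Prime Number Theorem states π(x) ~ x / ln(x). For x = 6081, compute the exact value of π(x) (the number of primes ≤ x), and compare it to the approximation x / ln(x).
π(6081) = 793;  x/ln(x) ≈ 697.93;  relative error ≈ 11.99%.

Directly count primes up to 6081: π(6081) = 793. The PNT approximation gives 6081/ln(6081) ≈ 6081/8.71292 ≈ 697.93. Relative error (π(x) − x/ln(x)) / π(x) ≈ 11.99%; the approximation is known to undercount slightly (Li(x) is a better estimate).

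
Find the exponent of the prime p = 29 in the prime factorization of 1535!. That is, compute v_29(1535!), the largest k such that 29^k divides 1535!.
v_29(1535!) = 53

Legendre's formula: v_p(n!) = Σ_{k ≥ 1} ⌊n / p^k⌋. For p = 29, n = 1535, the terms are:
  ⌊1535/29^1⌋ = ⌊1535/29⌋ = 52
  ⌊1535/29^2⌋ = ⌊1535/841⌋ = 1
(the next term ⌊1535/29^3⌋ = 0, terminating the sum). Summing: v_29(1535!) = 52 + 1 = 53.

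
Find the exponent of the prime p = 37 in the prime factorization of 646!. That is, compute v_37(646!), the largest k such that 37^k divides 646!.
v_37(646!) = 17

Legendre's formula: v_p(n!) = Σ_{k ≥ 1} ⌊n / p^k⌋. For p = 37, n = 646, the terms are:
  ⌊646/37^1⌋ = ⌊646/37⌋ = 17
(the next term ⌊646/37^2⌋ = 0, terminating the sum). Summing: v_37(646!) = 17 = 17.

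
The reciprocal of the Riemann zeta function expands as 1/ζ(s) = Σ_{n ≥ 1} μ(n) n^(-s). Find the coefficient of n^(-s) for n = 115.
μ(115) = 1

Factor n = 115 = 5 · 23. μ(n) = 0 if any exponent ≥ 2 (not squarefree); otherwise μ(n) = (−1)^{ω(n)} where ω(n) is the number of distinct prime factors. Applying: μ(115) = 1.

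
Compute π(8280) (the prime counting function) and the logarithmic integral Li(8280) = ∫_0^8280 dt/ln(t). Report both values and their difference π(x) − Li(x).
π(8280) = 1038;  Li(8280) ≈ 1057.51;  π(x) − Li(x) ≈ -19.51.

Direct count of primes ≤ 8280 gives π(8280) = 1038. Numerical evaluation of the logarithmic integral gives Li(8280) ≈ 1057.51. The difference π(x) − Li(x) ≈ -19.51 is typically negative for small/moderate x (Li(x) overestimates), though Littlewood's theorem shows this sign changes infinitely often.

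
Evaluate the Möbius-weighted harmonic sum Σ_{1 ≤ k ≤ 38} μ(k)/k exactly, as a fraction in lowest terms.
Σ μ(k)/k = 184344882947/7420738134810

Values of μ(k) for 1 ≤ k ≤ 38: μ(1) = 1, μ(2) = -1, μ(3) = -1, μ(5) = -1, μ(6) = 1, μ(7) = -1, μ(10) = 1, μ(11) = -1, μ(13) = -1, μ(14) = 1, μ(15) = 1, μ(17) = -1, μ(19) = -1, μ(21) = 1, μ(22) = 1, μ(23) = -1, μ(26) = 1, μ(29) = -1, μ(30) = -1, μ(31) = -1, μ(33) = 1, μ(34) = 1, μ(35) = 1, μ(37) = -1, μ(38) = 1, with μ = 0 on non-squarefree integers. Summing μ(k)/k for k where μ(k) ≠ 0 gives 184344882947/7420738134810 ≈ 0.0248. (PNT ⟺ this sum → 0 as n → ∞.)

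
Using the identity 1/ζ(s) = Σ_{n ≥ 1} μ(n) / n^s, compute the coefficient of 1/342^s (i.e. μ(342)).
μ(342) = 0

Factor n = 342 = 2 · 3^2 · 19. μ(n) = 0 if any exponent ≥ 2 (not squarefree); otherwise μ(n) = (−1)^{ω(n)} where ω(n) is the number of distinct prime factors. Applying: μ(342) = 0.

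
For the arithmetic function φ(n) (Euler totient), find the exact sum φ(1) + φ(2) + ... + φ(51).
Σ_{n ≤ 51} φ(n) = 806

Compute φ(n) for each 1 ≤ n ≤ 51: φ(1) = 1, φ(2) = 1, φ(3) = 2, φ(4) = 2, φ(5) = 4, φ(6) = 2, φ(7) = 6, φ(8) = 4, φ(9) = 6, φ(10) = 4, φ(11) = 10, φ(12) = 4, φ(13) = 12, φ(14) = 6, φ(15) = 8, φ(16) = 8, φ(17) = 16, φ(18) = 6, φ(19) = 18, φ(20) = 8, φ(21) = 12, φ(22) = 10, φ(23) = 22, φ(24) = 8, φ(25) = 20, φ(26) = 12, φ(27) = 18, φ(28) = 12, φ(29) = 28, φ(30) = 8, φ(31) = 30, φ(32) = 16, φ(33) = 20, φ(34) = 16, φ(35) = 24, φ(36) = 12, φ(37) = 36, φ(38) = 18, φ(39) = 24, φ(40) = 16, φ(41) = 40, φ(42) = 12, φ(43) = 42, φ(44) = 20, φ(45) = 24, φ(46) = 22, φ(47) = 46, φ(48) = 16, φ(49) = 42, φ(50) = 20, φ(51) = 32. Summing all 51 values: 806. (Average order: Σ_{n ≤ x} φ(n) ~ (3/π²) x². For x = 51, (3/π²)·51² ≈ 790.61.)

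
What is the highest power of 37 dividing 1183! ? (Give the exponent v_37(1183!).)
v_37(1183!) = 31

Legendre's formula: v_p(n!) = Σ_{k ≥ 1} ⌊n / p^k⌋. For p = 37, n = 1183, the terms are:
  ⌊1183/37^1⌋ = ⌊1183/37⌋ = 31
(the next term ⌊1183/37^2⌋ = 0, terminating the sum). Summing: v_37(1183!) = 31 = 31.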